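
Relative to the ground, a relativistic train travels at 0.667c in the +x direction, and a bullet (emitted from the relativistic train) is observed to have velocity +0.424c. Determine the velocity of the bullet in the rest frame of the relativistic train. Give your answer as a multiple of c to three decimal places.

-0.339c

Invert the composition law: u' = (u − v)/(1 − uv/c²).
u' = (0.424 − 0.667) / (1 − (0.424)(0.667)) = -0.2430/0.7172 = -0.3388.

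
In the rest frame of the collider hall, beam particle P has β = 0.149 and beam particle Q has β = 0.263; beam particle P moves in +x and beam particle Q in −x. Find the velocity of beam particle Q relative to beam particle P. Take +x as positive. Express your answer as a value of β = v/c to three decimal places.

β_A = 0.149, β_B = -0.263.
Transform to A's frame with the inverse velocity-addition law: u' = (u − v)/(1 − uv/c²), taking u = β_B and v = β_A.
u' = (-0.263 − 0.149) / (1 − (0.149)(-0.263)) = -0.4120/1.0392 = -0.3965.

β = -0.396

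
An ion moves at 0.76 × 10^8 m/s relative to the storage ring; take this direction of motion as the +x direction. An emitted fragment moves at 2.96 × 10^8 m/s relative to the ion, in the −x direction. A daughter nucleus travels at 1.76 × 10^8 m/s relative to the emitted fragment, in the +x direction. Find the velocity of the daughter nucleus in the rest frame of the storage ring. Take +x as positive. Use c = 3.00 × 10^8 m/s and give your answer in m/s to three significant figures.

-2.75 × 10^8 m/s

Apply u = (u' + v)/(1 + u'v/c²) successively, working outward toward the storage ring.
(Dividing each given speed by c = 3.00 × 10^8 m/s to work in units of c.)
Start: velocity of the ion relative to the storage ring = 0.2533c.
Compose with the emitted fragment (u' = -0.987 in the ion frame): u_1 = (-0.987 + 0.253) / (1 + (-0.987)·0.253) = -0.7333/0.7500 = -0.9777.
Compose with the daughter nucleus (u' = 0.587 in the emitted fragment frame): u_2 = (0.587 + (-0.978)) / (1 + 0.587·(-0.978)) = -0.3911/0.4264 = -0.9171.
So u = -0.9171 × 3.00 × 10^8 m/s.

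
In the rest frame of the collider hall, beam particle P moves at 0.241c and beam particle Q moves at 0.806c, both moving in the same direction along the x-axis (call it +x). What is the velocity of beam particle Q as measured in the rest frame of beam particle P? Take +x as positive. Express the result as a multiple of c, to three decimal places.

+0.701c

β_A = 0.241, β_B = 0.806.
Transform to A's frame with the inverse velocity-addition law: u' = (u − v)/(1 − uv/c²), taking u = β_B and v = β_A.
u' = (0.806 − 0.241) / (1 − (0.241)(0.806)) = 0.5650/0.8058 = 0.7012.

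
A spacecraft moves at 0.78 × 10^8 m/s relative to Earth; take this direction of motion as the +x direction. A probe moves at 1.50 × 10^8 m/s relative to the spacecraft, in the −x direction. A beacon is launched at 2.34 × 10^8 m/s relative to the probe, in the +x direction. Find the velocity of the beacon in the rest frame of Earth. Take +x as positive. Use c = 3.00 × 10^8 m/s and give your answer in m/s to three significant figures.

+1.93 × 10^8 m/s

Apply u = (u' + v)/(1 + u'v/c²) successively, working outward toward Earth.
(Dividing each given speed by c = 3.00 × 10^8 m/s to work in units of c.)
Start: velocity of the spacecraft relative to Earth = 0.2600c.
Compose with the probe (u' = -0.500 in the spacecraft frame): u_1 = (-0.500 + 0.260) / (1 + (-0.500)·0.260) = -0.2400/0.8700 = -0.2759.
Compose with the beacon (u' = 0.780 in the probe frame): u_2 = (0.780 + (-0.276)) / (1 + 0.780·(-0.276)) = 0.5041/0.7848 = 0.6424.
So u = 0.6424 × 3.00 × 10^8 m/s.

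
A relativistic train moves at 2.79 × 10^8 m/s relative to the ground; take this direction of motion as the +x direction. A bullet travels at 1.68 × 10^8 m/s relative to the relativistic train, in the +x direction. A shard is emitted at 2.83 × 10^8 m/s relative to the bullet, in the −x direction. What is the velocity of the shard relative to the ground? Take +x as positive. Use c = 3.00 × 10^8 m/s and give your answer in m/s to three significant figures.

Apply u = (u' + v)/(1 + u'v/c²) successively, working outward toward the ground.
(Dividing each given speed by c = 3.00 × 10^8 m/s to work in units of c.)
Start: velocity of the relativistic train relative to the ground = 0.9300c.
Compose with the bullet (u' = 0.560 in the relativistic train frame): u_1 = (0.560 + 0.930) / (1 + 0.560·0.930) = 1.4900/1.5208 = 0.9797.
Compose with the shard (u' = -0.943 in the bullet frame): u_2 = (-0.943 + 0.980) / (1 + (-0.943)·0.980) = 0.0364/0.0758 = 0.4806.
So u = 0.4806 × 3.00 × 10^8 m/s.

+1.44 × 10^8 m/s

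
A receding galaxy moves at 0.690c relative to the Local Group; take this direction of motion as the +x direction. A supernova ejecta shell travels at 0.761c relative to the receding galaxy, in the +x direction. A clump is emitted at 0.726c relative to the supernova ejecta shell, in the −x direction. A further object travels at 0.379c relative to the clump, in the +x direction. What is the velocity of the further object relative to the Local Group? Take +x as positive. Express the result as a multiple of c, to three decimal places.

+0.868c

Apply u = (u' + v)/(1 + u'v/c²) successively, working outward toward the Local Group.
Start: velocity of the receding galaxy relative to the Local Group = 0.6900c.
Compose with the supernova ejecta shell (u' = 0.761 in the receding galaxy frame): u_1 = (0.761 + 0.690) / (1 + 0.761·0.690) = 1.4510/1.5251 = 0.9514.
Compose with the clump (u' = -0.726 in the supernova ejecta shell frame): u_2 = (-0.726 + 0.951) / (1 + (-0.726)·0.951) = 0.2254/0.3093 = 0.7289.
Compose with the further object (u' = 0.379 in the clump frame): u_3 = (0.379 + 0.729) / (1 + 0.379·0.729) = 1.1079/1.2762 = 0.8681.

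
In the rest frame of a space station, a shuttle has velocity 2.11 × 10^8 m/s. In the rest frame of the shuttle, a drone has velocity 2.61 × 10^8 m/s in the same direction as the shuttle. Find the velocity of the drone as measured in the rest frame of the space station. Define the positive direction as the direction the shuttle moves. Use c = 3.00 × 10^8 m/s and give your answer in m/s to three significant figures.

2.93 × 10^8 m/s

In units of c (dividing by 3.00 × 10^8 m/s): v = 0.703, u' = 0.870.
u = (u' + v)/(1 + u'v/c²):
u = (0.870 + 0.703) / (1 + 0.870·0.703) = 1.5733/1.6119 = 0.9761
(Galilean addition would give +1.573c, exceeding c.)
Converting back: u = 0.9761 × 3.00 × 10^8 m/s.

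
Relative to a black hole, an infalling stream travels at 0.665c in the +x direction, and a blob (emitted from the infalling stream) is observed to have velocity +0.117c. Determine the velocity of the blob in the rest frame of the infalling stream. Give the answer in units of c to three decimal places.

Invert the composition law: u' = (u − v)/(1 − uv/c²).
u' = (0.117 − 0.665) / (1 − (0.117)(0.665)) = -0.5480/0.9222 = -0.5942.

-0.594c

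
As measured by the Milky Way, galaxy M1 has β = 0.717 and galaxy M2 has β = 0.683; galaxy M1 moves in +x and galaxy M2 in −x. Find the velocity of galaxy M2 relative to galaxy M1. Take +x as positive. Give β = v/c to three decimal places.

β_A = 0.717, β_B = -0.683.
Transform to A's frame with the inverse velocity-addition law: u' = (u − v)/(1 − uv/c²), taking u = β_B and v = β_A.
u' = (-0.683 − 0.717) / (1 − (0.717)(-0.683)) = -1.4000/1.4897 = -0.9398.

β = -0.940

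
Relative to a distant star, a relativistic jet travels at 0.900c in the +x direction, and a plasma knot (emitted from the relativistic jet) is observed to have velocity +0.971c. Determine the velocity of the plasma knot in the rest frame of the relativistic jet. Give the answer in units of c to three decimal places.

+0.563c

Invert the composition law: u' = (u − v)/(1 − uv/c²).
u' = (0.971 − 0.900) / (1 − (0.971)(0.900)) = 0.0710/0.1261 = 0.5630.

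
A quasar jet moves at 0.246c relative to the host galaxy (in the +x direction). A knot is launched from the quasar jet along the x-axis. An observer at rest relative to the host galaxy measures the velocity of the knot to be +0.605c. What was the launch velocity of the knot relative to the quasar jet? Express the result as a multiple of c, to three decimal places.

Invert the composition law: u' = (u − v)/(1 − uv/c²).
u' = (0.605 − 0.246) / (1 − (0.605)(0.246)) = 0.3590/0.8512 = 0.4218.

+0.422c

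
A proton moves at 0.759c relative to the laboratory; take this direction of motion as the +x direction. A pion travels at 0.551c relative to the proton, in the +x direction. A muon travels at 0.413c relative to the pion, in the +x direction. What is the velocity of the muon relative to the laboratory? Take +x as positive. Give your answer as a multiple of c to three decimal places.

0.968c

Apply u = (u' + v)/(1 + u'v/c²) successively, working outward toward the laboratory.
Start: velocity of the proton relative to the laboratory = 0.7590c.
Compose with the pion (u' = 0.551 in the proton frame): u_1 = (0.551 + 0.759) / (1 + 0.551·0.759) = 1.3100/1.4182 = 0.9237.
Compose with the muon (u' = 0.413 in the pion frame): u_2 = (0.413 + 0.924) / (1 + 0.413·0.924) = 1.3367/1.3815 = 0.9676.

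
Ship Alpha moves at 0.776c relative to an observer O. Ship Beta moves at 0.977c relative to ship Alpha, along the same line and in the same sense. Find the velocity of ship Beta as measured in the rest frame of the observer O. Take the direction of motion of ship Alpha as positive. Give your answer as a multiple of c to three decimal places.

0.997c

With v = 0.776 and u' = 0.977 (in units of c),
u = (u' + v)/(1 + u'v/c²):
u = (0.977 + 0.776) / (1 + 0.977·0.776) = 1.7530/1.7582 = 0.9971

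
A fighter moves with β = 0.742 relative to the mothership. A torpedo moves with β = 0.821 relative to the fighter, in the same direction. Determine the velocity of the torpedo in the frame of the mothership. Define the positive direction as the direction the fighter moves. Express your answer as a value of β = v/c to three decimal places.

With v = 0.742 and u' = 0.821 (in units of c),
u = (u' + v)/(1 + u'v/c²):
u = (0.821 + 0.742) / (1 + 0.821·0.742) = 1.5630/1.6092 = 0.9713

β = 0.971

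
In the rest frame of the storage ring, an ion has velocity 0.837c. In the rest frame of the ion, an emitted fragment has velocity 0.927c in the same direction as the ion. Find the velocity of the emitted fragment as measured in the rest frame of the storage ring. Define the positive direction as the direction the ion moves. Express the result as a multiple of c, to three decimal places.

0.993c

With v = 0.837 and u' = 0.927 (in units of c),
u = (u' + v)/(1 + u'v/c²):
u = (0.927 + 0.837) / (1 + 0.927·0.837) = 1.7640/1.7759 = 0.9933
(Galilean addition would give +1.764c, exceeding c.)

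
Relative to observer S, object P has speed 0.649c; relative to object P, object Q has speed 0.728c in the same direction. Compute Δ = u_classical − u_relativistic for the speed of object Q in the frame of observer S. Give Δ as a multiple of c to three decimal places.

Galilean: u_cl = 0.728 + 0.649 = 1.3770.
Relativistic: u_rel = (0.728 + 0.649) / (1 + 0.728·0.649) = 1.3770/1.4725 = 0.9352.
Δ = 1.3770 − 0.9352 = 0.4418.
(The classical prediction exceeds c; the relativistic result does not.)

Δ = 0.442c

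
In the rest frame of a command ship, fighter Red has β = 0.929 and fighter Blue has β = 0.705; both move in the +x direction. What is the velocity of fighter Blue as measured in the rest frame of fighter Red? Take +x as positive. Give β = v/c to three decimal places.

β_A = 0.929, β_B = 0.705.
Transform to A's frame with the inverse velocity-addition law: u' = (u − v)/(1 − uv/c²), taking u = β_B and v = β_A.
u' = (0.705 − 0.929) / (1 − (0.929)(0.705)) = -0.2240/0.3451 = -0.6492.

β = -0.649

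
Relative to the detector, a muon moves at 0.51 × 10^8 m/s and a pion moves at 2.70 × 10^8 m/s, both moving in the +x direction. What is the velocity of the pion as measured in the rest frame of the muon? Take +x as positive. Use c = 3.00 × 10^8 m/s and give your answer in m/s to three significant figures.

+2.59 × 10^8 m/s

β_A = 0.170, β_B = 0.900 (dividing each by c = 3.00 × 10^8 m/s).
Transform to A's frame with the inverse velocity-addition law: u' = (u − v)/(1 − uv/c²), taking u = β_B and v = β_A.
u' = (0.900 − 0.170) / (1 − (0.170)(0.900)) = 0.7300/0.8470 = 0.8619.
u' = 0.8619 × 3.00 × 10^8 m/s.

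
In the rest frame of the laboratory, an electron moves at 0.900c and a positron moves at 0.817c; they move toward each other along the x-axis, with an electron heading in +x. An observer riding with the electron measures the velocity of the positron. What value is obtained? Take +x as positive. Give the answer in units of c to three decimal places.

-0.989c

β_A = 0.900, β_B = -0.817.
Transform to A's frame with the inverse velocity-addition law: u' = (u − v)/(1 − uv/c²), taking u = β_B and v = β_A.
u' = (-0.817 − 0.900) / (1 − (0.900)(-0.817)) = -1.7170/1.7353 = -0.9895.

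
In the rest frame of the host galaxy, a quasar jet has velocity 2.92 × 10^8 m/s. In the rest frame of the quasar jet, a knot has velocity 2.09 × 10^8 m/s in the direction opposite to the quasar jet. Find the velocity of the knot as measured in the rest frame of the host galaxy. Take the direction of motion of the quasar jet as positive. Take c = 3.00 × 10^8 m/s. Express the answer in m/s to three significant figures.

+2.58 × 10^8 m/s

In units of c (dividing by 3.00 × 10^8 m/s): v = 0.973, u' = -0.697.
u = (u' + v)/(1 + u'v/c²):
u = (-0.697 + 0.973) / (1 + (-0.697)·0.973) = 0.2767/0.3219 = 0.8595
Converting back: u = 0.8595 × 3.00 × 10^8 m/s.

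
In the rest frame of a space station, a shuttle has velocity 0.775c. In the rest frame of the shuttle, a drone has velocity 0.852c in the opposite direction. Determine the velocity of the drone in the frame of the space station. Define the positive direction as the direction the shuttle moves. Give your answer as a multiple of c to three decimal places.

With v = 0.775 and u' = -0.852 (in units of c),
u = (u' + v)/(1 + u'v/c²):
u = (-0.852 + 0.775) / (1 + (-0.852)·0.775) = -0.0770/0.3397 = -0.2267

-0.227c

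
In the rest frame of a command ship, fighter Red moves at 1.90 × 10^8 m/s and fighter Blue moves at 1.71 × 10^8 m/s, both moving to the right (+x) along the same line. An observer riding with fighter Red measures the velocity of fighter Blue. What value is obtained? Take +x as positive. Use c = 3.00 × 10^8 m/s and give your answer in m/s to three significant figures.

β_A = 0.633, β_B = 0.570 (dividing each by c = 3.00 × 10^8 m/s).
Transform to A's frame with the inverse velocity-addition law: u' = (u − v)/(1 − uv/c²), taking u = β_B and v = β_A.
u' = (0.570 − 0.633) / (1 − (0.633)(0.570)) = -0.0633/0.6390 = -0.0991.
u' = -0.0991 × 3.00 × 10^8 m/s.

-2.97 × 10^7 m/s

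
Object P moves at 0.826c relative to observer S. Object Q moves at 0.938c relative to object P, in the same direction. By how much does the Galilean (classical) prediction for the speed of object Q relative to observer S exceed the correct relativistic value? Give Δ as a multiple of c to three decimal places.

Δ = 0.770c

Galilean: u_cl = 0.938 + 0.826 = 1.7640.
Relativistic: u_rel = (0.938 + 0.826) / (1 + 0.938·0.826) = 1.7640/1.7748 = 0.9939.
Δ = 1.7640 − 0.9939 = 0.7701.
(The classical prediction exceeds c; the relativistic result does not.)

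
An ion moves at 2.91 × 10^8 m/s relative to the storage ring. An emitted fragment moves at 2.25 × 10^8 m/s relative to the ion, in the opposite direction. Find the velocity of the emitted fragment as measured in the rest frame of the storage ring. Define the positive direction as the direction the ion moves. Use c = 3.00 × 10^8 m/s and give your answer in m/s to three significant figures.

+2.42 × 10^8 m/s

In units of c (dividing by 3.00 × 10^8 m/s): v = 0.970, u' = -0.750.
u = (u' + v)/(1 + u'v/c²):
u = (-0.750 + 0.970) / (1 + (-0.750)·0.970) = 0.2200/0.2725 = 0.8073
Converting back: u = 0.8073 × 3.00 × 10^8 m/s.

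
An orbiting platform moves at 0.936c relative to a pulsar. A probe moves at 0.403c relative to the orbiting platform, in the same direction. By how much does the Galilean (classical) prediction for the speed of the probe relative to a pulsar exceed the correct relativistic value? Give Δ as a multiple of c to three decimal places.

Galilean: u_cl = 0.403 + 0.936 = 1.3390.
Relativistic: u_rel = (0.403 + 0.936) / (1 + 0.403·0.936) = 1.3390/1.3772 = 0.9723.
Δ = 1.3390 − 0.9723 = 0.3667.
(The classical prediction exceeds c; the relativistic result does not.)

Δ = 0.367c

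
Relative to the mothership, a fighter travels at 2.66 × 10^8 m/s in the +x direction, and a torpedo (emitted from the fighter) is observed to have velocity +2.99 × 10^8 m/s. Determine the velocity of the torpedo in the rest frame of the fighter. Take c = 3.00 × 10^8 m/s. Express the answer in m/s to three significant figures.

+2.84 × 10^8 m/s

v = 0.887c, u = 0.997c.
Invert the composition law: u' = (u − v)/(1 − uv/c²).
u' = (0.997 − 0.887) / (1 − (0.997)(0.887)) = 0.1100/0.1163 = 0.9459.
u' = 0.9459 × 3.00 × 10^8 m/s.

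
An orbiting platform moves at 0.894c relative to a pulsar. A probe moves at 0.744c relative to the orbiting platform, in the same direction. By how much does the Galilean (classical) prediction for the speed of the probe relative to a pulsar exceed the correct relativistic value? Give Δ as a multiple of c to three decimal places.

Δ = 0.654c

Galilean: u_cl = 0.744 + 0.894 = 1.6380.
Relativistic: u_rel = (0.744 + 0.894) / (1 + 0.744·0.894) = 1.6380/1.6651 = 0.9837.
Δ = 1.6380 − 0.9837 = 0.6543.
(The classical prediction exceeds c; the relativistic result does not.)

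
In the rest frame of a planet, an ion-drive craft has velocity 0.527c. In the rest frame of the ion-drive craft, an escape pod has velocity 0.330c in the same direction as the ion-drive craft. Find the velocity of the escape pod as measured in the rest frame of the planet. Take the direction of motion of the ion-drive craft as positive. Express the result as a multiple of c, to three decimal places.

With v = 0.527 and u' = 0.330 (in units of c),
u = (u' + v)/(1 + u'v/c²):
u = (0.330 + 0.527) / (1 + 0.330·0.527) = 0.8570/1.1739 = 0.7300

0.730c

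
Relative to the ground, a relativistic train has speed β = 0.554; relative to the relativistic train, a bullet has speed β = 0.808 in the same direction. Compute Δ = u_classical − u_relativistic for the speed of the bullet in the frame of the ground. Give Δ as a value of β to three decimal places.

Δ = 0.421

Galilean: u_cl = 0.808 + 0.554 = 1.3620.
Relativistic: u_rel = (0.808 + 0.554) / (1 + 0.808·0.554) = 1.3620/1.4476 = 0.9408.
Δ = 1.3620 − 0.9408 = 0.4212.
(The classical prediction exceeds c; the relativistic result does not.)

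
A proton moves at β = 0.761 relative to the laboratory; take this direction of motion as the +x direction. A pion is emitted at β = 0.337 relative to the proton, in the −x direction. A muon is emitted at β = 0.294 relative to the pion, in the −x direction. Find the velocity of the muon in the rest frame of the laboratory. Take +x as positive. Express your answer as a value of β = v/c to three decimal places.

Apply u = (u' + v)/(1 + u'v/c²) successively, working outward toward the laboratory.
Start: velocity of the proton relative to the laboratory = 0.7610c.
Compose with the pion (u' = -0.337 in the proton frame): u_1 = (-0.337 + 0.761) / (1 + (-0.337)·0.761) = 0.4240/0.7435 = 0.5702.
Compose with the muon (u' = -0.294 in the pion frame): u_2 = (-0.294 + 0.570) / (1 + (-0.294)·0.570) = 0.2762/0.8323 = 0.3319.

β = +0.332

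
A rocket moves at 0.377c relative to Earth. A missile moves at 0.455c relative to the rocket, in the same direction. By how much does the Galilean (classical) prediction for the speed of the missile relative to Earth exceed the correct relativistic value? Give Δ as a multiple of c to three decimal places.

Galilean: u_cl = 0.455 + 0.377 = 0.8320.
Relativistic: u_rel = (0.455 + 0.377) / (1 + 0.455·0.377) = 0.8320/1.1715 = 0.7102.
Δ = 0.8320 − 0.7102 = 0.1218.

Δ = 0.122c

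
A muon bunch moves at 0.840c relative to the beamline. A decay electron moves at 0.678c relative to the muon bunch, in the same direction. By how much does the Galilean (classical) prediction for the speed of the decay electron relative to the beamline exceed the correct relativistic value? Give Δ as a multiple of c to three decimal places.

Δ = 0.551c

Galilean: u_cl = 0.678 + 0.840 = 1.5180.
Relativistic: u_rel = (0.678 + 0.840) / (1 + 0.678·0.840) = 1.5180/1.5695 = 0.9672.
Δ = 1.5180 − 0.9672 = 0.5508.
(The classical prediction exceeds c; the relativistic result does not.)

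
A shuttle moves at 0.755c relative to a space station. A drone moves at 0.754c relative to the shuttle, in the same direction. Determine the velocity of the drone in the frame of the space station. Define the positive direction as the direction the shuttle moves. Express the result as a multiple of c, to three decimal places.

0.962c

With v = 0.755 and u' = 0.754 (in units of c),
u = (u' + v)/(1 + u'v/c²):
u = (0.754 + 0.755) / (1 + 0.754·0.755) = 1.5090/1.5693 = 0.9616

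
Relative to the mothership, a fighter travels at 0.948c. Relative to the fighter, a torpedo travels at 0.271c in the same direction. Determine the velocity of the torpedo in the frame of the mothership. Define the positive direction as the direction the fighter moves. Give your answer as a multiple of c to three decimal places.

0.970c

With v = 0.948 and u' = 0.271 (in units of c),
u = (u' + v)/(1 + u'v/c²):
u = (0.271 + 0.948) / (1 + 0.271·0.948) = 1.2190/1.2569 = 0.9698
(Galilean addition would give +1.219c, exceeding c.)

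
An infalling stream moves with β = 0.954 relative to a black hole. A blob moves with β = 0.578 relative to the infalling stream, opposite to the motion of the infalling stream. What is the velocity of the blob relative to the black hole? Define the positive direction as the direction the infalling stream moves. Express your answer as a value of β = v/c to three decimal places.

With v = 0.954 and u' = -0.578 (in units of c),
u = (u' + v)/(1 + u'v/c²):
u = (-0.578 + 0.954) / (1 + (-0.578)·0.954) = 0.3760/0.4486 = 0.8382
(Galilean addition would give +0.376c.)

β = +0.838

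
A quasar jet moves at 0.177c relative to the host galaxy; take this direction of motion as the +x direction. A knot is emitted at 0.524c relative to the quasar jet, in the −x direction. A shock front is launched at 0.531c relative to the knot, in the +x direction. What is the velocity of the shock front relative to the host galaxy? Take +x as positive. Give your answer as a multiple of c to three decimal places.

+0.186c

Apply u = (u' + v)/(1 + u'v/c²) successively, working outward toward the host galaxy.
Start: velocity of the quasar jet relative to the host galaxy = 0.1770c.
Compose with the knot (u' = -0.524 in the quasar jet frame): u_1 = (-0.524 + 0.177) / (1 + (-0.524)·0.177) = -0.3470/0.9073 = -0.3825.
Compose with the shock front (u' = 0.531 in the knot frame): u_2 = (0.531 + (-0.382)) / (1 + 0.531·(-0.382)) = 0.1485/0.7969 = 0.1864.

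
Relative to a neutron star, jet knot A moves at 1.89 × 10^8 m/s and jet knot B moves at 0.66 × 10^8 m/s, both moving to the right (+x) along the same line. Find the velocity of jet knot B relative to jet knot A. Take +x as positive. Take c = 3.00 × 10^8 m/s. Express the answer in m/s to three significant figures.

-1.43 × 10^8 m/s

β_A = 0.630, β_B = 0.220 (dividing each by c = 3.00 × 10^8 m/s).
Transform to A's frame with the inverse velocity-addition law: u' = (u − v)/(1 − uv/c²), taking u = β_B and v = β_A.
u' = (0.220 − 0.630) / (1 − (0.630)(0.220)) = -0.4100/0.8614 = -0.4760.
u' = -0.4760 × 3.00 × 10^8 m/s.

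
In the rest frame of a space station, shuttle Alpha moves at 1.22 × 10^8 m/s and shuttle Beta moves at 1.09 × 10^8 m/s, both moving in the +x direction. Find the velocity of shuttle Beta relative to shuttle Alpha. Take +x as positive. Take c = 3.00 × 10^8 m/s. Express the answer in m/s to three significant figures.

-1.53 × 10^7 m/s

β_A = 0.407, β_B = 0.363 (dividing each by c = 3.00 × 10^8 m/s).
Transform to A's frame with the inverse velocity-addition law: u' = (u − v)/(1 − uv/c²), taking u = β_B and v = β_A.
u' = (0.363 − 0.407) / (1 − (0.407)(0.363)) = -0.0433/0.8522 = -0.0508.
u' = -0.0508 × 3.00 × 10^8 m/s.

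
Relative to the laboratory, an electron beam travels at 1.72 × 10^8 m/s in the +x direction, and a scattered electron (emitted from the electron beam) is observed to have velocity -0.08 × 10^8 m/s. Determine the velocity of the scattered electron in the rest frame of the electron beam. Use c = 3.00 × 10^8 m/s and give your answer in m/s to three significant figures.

-1.77 × 10^8 m/s

v = 0.573c, u = -0.027c.
Invert the composition law: u' = (u − v)/(1 − uv/c²).
u' = (-0.027 − 0.573) / (1 − (-0.027)(0.573)) = -0.6000/1.0153 = -0.5910.
u' = -0.5910 × 3.00 × 10^8 m/s.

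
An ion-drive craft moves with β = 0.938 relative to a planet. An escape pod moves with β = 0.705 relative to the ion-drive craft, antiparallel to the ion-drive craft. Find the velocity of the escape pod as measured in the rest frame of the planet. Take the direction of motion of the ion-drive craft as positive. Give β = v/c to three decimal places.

β = +0.688

With v = 0.938 and u' = -0.705 (in units of c),
u = (u' + v)/(1 + u'v/c²):
u = (-0.705 + 0.938) / (1 + (-0.705)·0.938) = 0.2330/0.3387 = 0.6879
(Galilean addition would give +0.233c.)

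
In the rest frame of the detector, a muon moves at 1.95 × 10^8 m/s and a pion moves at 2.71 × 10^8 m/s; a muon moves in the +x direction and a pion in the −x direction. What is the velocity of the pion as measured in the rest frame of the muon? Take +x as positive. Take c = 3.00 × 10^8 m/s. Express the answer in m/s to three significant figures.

β_A = 0.650, β_B = -0.903 (dividing each by c = 3.00 × 10^8 m/s).
Transform to A's frame with the inverse velocity-addition law: u' = (u − v)/(1 − uv/c²), taking u = β_B and v = β_A.
u' = (-0.903 − 0.650) / (1 − (0.650)(-0.903)) = -1.5533/1.5872 = -0.9787.
u' = -0.9787 × 3.00 × 10^8 m/s.

-2.94 × 10^8 m/s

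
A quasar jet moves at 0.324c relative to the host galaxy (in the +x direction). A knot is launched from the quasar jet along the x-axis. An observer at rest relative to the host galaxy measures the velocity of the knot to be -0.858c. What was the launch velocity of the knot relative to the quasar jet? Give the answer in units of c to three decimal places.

-0.925c

Invert the composition law: u' = (u − v)/(1 − uv/c²).
u' = (-0.858 − 0.324) / (1 − (-0.858)(0.324)) = -1.1820/1.2780 = -0.9249.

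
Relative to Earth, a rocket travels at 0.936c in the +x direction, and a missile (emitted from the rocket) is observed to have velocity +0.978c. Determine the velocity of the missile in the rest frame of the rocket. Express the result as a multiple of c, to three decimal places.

Invert the composition law: u' = (u − v)/(1 − uv/c²).
u' = (0.978 − 0.936) / (1 − (0.978)(0.936)) = 0.0420/0.0846 = 0.4965.

+0.497c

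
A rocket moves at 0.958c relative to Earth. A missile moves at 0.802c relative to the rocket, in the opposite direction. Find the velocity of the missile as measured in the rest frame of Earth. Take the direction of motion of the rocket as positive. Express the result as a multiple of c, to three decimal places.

+0.673c

With v = 0.958 and u' = -0.802 (in units of c),
u = (u' + v)/(1 + u'v/c²):
u = (-0.802 + 0.958) / (1 + (-0.802)·0.958) = 0.1560/0.2317 = 0.6733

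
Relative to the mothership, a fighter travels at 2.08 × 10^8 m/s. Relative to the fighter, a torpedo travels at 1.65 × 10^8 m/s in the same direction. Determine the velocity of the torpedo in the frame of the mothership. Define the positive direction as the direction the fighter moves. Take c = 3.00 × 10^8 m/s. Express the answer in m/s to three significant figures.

In units of c (dividing by 3.00 × 10^8 m/s): v = 0.693, u' = 0.550.
u = (u' + v)/(1 + u'v/c²):
u = (0.550 + 0.693) / (1 + 0.550·0.693) = 1.2433/1.3813 = 0.9001
Converting back: u = 0.9001 × 3.00 × 10^8 m/s.

2.70 × 10^8 m/s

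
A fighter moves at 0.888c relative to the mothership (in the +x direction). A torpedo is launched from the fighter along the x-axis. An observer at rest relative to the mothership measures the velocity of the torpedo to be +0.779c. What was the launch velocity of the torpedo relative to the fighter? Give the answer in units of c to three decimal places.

Invert the composition law: u' = (u − v)/(1 − uv/c²).
u' = (0.779 − 0.888) / (1 − (0.779)(0.888)) = -0.1090/0.3082 = -0.3536.

-0.354c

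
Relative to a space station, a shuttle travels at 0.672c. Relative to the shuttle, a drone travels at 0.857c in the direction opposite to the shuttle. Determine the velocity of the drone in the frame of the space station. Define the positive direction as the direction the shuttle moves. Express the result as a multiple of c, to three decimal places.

-0.436c

With v = 0.672 and u' = -0.857 (in units of c),
u = (u' + v)/(1 + u'v/c²):
u = (-0.857 + 0.672) / (1 + (-0.857)·0.672) = -0.1850/0.4241 = -0.4362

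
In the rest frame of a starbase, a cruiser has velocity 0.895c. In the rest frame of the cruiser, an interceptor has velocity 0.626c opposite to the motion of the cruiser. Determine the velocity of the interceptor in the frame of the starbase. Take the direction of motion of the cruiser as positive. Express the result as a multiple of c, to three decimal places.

+0.612c

With v = 0.895 and u' = -0.626 (in units of c),
u = (u' + v)/(1 + u'v/c²):
u = (-0.626 + 0.895) / (1 + (-0.626)·0.895) = 0.2690/0.4397 = 0.6117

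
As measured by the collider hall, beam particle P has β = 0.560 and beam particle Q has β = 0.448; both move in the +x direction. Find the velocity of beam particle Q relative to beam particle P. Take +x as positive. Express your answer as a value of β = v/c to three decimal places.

β = -0.150

β_A = 0.560, β_B = 0.448.
Transform to A's frame with the inverse velocity-addition law: u' = (u − v)/(1 − uv/c²), taking u = β_B and v = β_A.
u' = (0.448 − 0.560) / (1 − (0.560)(0.448)) = -0.1120/0.7491 = -0.1495.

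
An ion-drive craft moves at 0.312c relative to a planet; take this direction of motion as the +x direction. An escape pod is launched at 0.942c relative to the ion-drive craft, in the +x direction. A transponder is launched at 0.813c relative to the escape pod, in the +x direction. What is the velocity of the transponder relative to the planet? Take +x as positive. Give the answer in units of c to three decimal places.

0.997c

Apply u = (u' + v)/(1 + u'v/c²) successively, working outward toward the planet.
Start: velocity of the ion-drive craft relative to the planet = 0.3120c.
Compose with the escape pod (u' = 0.942 in the ion-drive craft frame): u_1 = (0.942 + 0.312) / (1 + 0.942·0.312) = 1.2540/1.2939 = 0.9692.
Compose with the transponder (u' = 0.813 in the escape pod frame): u_2 = (0.813 + 0.969) / (1 + 0.813·0.969) = 1.7822/1.7879 = 0.9968.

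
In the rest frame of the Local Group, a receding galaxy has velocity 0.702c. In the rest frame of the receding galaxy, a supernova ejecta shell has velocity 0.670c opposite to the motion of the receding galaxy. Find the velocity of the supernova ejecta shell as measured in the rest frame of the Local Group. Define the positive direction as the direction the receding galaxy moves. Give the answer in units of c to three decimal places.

+0.060c

With v = 0.702 and u' = -0.670 (in units of c),
u = (u' + v)/(1 + u'v/c²):
u = (-0.670 + 0.702) / (1 + (-0.670)·0.702) = 0.0320/0.5297 = 0.0604
(Galilean addition would give +0.032c.)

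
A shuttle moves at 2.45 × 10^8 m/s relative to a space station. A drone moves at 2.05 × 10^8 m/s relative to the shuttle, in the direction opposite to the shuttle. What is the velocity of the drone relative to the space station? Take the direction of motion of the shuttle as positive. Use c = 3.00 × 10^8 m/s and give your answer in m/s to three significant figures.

In units of c (dividing by 3.00 × 10^8 m/s): v = 0.817, u' = -0.683.
u = (u' + v)/(1 + u'v/c²):
u = (-0.683 + 0.817) / (1 + (-0.683)·0.817) = 0.1333/0.4419 = 0.3017
(Galilean addition would give +0.133c.)
Converting back: u = 0.3017 × 3.00 × 10^8 m/s.

+9.05 × 10^7 m/s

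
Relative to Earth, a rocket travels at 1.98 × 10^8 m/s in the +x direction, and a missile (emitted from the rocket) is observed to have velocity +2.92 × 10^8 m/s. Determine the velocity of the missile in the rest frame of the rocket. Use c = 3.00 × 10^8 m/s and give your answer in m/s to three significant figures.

v = 0.660c, u = 0.973c.
Invert the composition law: u' = (u − v)/(1 − uv/c²).
u' = (0.973 − 0.660) / (1 − (0.973)(0.660)) = 0.3133/0.3576 = 0.8762.
u' = 0.8762 × 3.00 × 10^8 m/s.

+2.63 × 10^8 m/s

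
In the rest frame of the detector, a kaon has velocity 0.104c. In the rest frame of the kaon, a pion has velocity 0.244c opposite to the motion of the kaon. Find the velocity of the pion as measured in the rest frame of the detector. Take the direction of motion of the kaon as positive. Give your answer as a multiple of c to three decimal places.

-0.144c

With v = 0.104 and u' = -0.244 (in units of c),
u = (u' + v)/(1 + u'v/c²):
u = (-0.244 + 0.104) / (1 + (-0.244)·0.104) = -0.1400/0.9746 = -0.1436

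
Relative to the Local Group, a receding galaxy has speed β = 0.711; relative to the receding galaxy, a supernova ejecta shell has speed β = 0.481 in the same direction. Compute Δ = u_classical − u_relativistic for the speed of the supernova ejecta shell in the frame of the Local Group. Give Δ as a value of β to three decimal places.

Δ = 0.304

Galilean: u_cl = 0.481 + 0.711 = 1.1920.
Relativistic: u_rel = (0.481 + 0.711) / (1 + 0.481·0.711) = 1.1920/1.3420 = 0.8882.
Δ = 1.1920 − 0.8882 = 0.3038.
(The classical prediction exceeds c; the relativistic result does not.)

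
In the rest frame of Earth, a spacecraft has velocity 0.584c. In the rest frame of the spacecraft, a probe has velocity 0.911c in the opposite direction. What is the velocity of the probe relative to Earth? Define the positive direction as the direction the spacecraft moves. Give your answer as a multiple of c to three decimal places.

-0.699c

With v = 0.584 and u' = -0.911 (in units of c),
u = (u' + v)/(1 + u'v/c²):
u = (-0.911 + 0.584) / (1 + (-0.911)·0.584) = -0.3270/0.4680 = -0.6988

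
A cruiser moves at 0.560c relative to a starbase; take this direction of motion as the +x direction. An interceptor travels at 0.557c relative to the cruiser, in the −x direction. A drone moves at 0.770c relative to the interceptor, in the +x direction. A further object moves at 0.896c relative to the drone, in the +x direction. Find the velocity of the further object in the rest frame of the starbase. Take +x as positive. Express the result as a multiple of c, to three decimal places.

+0.986c

Apply u = (u' + v)/(1 + u'v/c²) successively, working outward toward the starbase.
Start: velocity of the cruiser relative to the starbase = 0.5600c.
Compose with the interceptor (u' = -0.557 in the cruiser frame): u_1 = (-0.557 + 0.560) / (1 + (-0.557)·0.560) = 0.0030/0.6881 = 0.0044.
Compose with the drone (u' = 0.770 in the interceptor frame): u_2 = (0.770 + 0.004) / (1 + 0.770·0.004) = 0.7744/1.0034 = 0.7718.
Compose with the further object (u' = 0.896 in the drone frame): u_3 = (0.896 + 0.772) / (1 + 0.896·0.772) = 1.6678/1.6915 = 0.9860.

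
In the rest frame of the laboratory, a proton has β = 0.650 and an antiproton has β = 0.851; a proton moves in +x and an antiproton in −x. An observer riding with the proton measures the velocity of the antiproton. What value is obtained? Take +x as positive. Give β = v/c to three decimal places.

β_A = 0.650, β_B = -0.851.
Transform to A's frame with the inverse velocity-addition law: u' = (u − v)/(1 − uv/c²), taking u = β_B and v = β_A.
u' = (-0.851 − 0.650) / (1 − (0.650)(-0.851)) = -1.5010/1.5532 = -0.9664.

β = -0.966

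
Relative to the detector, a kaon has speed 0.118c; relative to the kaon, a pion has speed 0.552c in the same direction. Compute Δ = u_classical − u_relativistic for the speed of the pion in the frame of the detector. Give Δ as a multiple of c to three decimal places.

Δ = 0.041c

Galilean: u_cl = 0.552 + 0.118 = 0.6700.
Relativistic: u_rel = (0.552 + 0.118) / (1 + 0.552·0.118) = 0.6700/1.0651 = 0.6290.
Δ = 0.6700 − 0.6290 = 0.0410.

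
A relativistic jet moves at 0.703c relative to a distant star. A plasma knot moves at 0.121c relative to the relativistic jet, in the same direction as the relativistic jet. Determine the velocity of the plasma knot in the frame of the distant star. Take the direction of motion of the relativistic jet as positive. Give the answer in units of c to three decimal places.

With v = 0.703 and u' = 0.121 (in units of c),
u = (u' + v)/(1 + u'v/c²):
u = (0.121 + 0.703) / (1 + 0.121·0.703) = 0.8240/1.0851 = 0.7594
(Galilean addition would give +0.824c.)

0.759c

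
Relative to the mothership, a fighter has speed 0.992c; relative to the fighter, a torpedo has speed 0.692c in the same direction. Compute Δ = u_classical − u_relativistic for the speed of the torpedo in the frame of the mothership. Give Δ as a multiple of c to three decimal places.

Δ = 0.685c

Galilean: u_cl = 0.692 + 0.992 = 1.6840.
Relativistic: u_rel = (0.692 + 0.992) / (1 + 0.692·0.992) = 1.6840/1.6865 = 0.9985.
Δ = 1.6840 − 0.9985 = 0.6855.
(The classical prediction exceeds c; the relativistic result does not.)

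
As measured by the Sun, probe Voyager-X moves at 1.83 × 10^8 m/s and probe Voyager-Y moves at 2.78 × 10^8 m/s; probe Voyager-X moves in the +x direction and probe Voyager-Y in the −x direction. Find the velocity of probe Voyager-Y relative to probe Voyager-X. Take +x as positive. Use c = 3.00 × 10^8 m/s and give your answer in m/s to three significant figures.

β_A = 0.610, β_B = -0.927 (dividing each by c = 3.00 × 10^8 m/s).
Transform to A's frame with the inverse velocity-addition law: u' = (u − v)/(1 − uv/c²), taking u = β_B and v = β_A.
u' = (-0.927 − 0.610) / (1 − (0.610)(-0.927)) = -1.5367/1.5653 = -0.9817.
u' = -0.9817 × 3.00 × 10^8 m/s.

-2.95 × 10^8 m/s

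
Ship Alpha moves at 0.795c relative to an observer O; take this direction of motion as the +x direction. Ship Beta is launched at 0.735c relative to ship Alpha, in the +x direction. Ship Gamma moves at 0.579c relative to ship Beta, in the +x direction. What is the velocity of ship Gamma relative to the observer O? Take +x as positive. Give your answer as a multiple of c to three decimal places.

Apply u = (u' + v)/(1 + u'v/c²) successively, working outward toward the observer O.
Start: velocity of ship Alpha relative to the observer O = 0.7950c.
Compose with ship Beta (u' = 0.735 in ship Alpha frame): u_1 = (0.735 + 0.795) / (1 + 0.735·0.795) = 1.5300/1.5843 = 0.9657.
Compose with ship Gamma (u' = 0.579 in ship Beta frame): u_2 = (0.579 + 0.966) / (1 + 0.579·0.966) = 1.5447/1.5591 = 0.9907.

0.991c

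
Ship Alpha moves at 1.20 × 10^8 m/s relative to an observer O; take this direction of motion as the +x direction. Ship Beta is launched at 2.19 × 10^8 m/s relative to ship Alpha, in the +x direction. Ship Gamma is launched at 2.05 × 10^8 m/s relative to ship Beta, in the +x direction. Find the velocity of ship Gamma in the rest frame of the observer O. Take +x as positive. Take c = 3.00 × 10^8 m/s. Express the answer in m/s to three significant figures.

Apply u = (u' + v)/(1 + u'v/c²) successively, working outward toward the observer O.
(Dividing each given speed by c = 3.00 × 10^8 m/s to work in units of c.)
Start: velocity of ship Alpha relative to the observer O = 0.4000c.
Compose with ship Beta (u' = 0.730 in ship Alpha frame): u_1 = (0.730 + 0.400) / (1 + 0.730·0.400) = 1.1300/1.2920 = 0.8746.
Compose with ship Gamma (u' = 0.683 in ship Beta frame): u_2 = (0.683 + 0.875) / (1 + 0.683·0.875) = 1.5579/1.5977 = 0.9751.
So u = 0.9751 × 3.00 × 10^8 m/s.

2.93 × 10^8 m/s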